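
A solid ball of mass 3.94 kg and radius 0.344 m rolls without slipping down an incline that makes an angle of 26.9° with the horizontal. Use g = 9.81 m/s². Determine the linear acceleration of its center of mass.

a ≈ 3.17 m/s²

Translation along the incline: Mg sinθ − f = Ma.
Rotation about the center: fR = Iα with I = (2/5)MR². No-slip gives a = αR, so f = (I/R²)a = (2/5)M a.
Substituting: Mg sinθ = (1 + 0.4000)Ma, so a = g sinθ/(1 + 0.4000) = (9.81) sin 26.9° / 1.400 = 3.170 m/s².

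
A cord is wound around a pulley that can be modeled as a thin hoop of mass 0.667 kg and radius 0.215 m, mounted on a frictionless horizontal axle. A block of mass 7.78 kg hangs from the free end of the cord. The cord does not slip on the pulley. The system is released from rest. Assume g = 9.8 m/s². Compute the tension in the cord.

T ≈ 6.02 N

I = MR² = (0.667)(0.215)² = 0.03083 kg·m².
Block: mg − T = ma. Pulley: TR = Iα. No-slip: a = αR, so T = (I/R²)a = 0.6670·a.
Then mg = (m + 0.6670)a, so a = (7.78)(9.8)/(7.78 + 0.6670) = 9.026 m/s².
T = 0.6670·a = 6.020 N.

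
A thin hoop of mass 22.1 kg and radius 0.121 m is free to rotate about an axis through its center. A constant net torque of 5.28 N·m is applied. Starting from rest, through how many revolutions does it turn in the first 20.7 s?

≈ 556 revolutions

I = MR² = (22.1)(0.121)² = 0.3236 kg·m².
α = τ/I = 5.28/0.3236 = 16.32 rad/s².
θ = ½αt² = ½(16.32)(20.7)² = 3496 rad.
Revolutions = θ/(2π) = 556.4.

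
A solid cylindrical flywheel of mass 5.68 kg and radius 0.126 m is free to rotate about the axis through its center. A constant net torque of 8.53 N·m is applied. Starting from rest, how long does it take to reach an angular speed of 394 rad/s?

t ≈ 2.08 s

I = ½MR² = (1/2)(5.68)(0.126)² = 0.04509 kg·m².
α = τ/I = 8.53/0.04509 = 189.2 rad/s².
ω = αt ⇒ t = ω/α = 394/189.2 = 2.083 s.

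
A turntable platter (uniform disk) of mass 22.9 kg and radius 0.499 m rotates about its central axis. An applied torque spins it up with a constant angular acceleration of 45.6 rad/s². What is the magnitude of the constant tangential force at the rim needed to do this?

I = ½MR² = (1/2)(22.9)(0.499)² = 2.851 kg·m².
The required torque is τ = Iα = (2.851)(45.60) = 130.0 N·m.
A tangential force at the rim gives τ = FR, so F = τ/R = 130.0/0.499 = 260.5 N.

F ≈ 261 N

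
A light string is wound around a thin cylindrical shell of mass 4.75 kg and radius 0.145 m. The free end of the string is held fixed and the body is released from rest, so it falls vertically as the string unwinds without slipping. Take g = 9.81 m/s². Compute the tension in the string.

Translation: Mg − T = Ma. Rotation about the center: TR = Iα with I = MR².
With a = αR: T = (I/R²)a = M a, so Mg = (1 + 1.000)Ma.
a = g/(1 + 1.000) = 9.81/2.000 = 4.905 m/s².
T = 1.000·M·a = (1.000)(4.75)(4.905) = 23.30 N.

T ≈ 23.3 N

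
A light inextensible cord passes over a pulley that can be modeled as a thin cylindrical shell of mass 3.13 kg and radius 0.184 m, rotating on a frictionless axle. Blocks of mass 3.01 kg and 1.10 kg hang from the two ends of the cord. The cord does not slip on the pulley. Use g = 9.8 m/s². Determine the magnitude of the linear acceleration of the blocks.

a ≈ 2.59 m/s²

I = MR² = (3.13)(0.184)² = 0.1060 kg·m².
Heavier block: m₁g − T₁ = m₁a. Lighter block: T₂ − m₂g = m₂a.
Pulley: (T₁ − T₂)R = Iα = I(a/R), so T₁ − T₂ = (I/R²)a = 1·M_p a = 3.130·a.
Adding the three: (m₁ − m₂)g = (m₁ + m₂ + 3.130)a, so a = (3.01 − 1.10)(9.8)/(3.01 + 1.10 + 3.130) = 2.585 m/s².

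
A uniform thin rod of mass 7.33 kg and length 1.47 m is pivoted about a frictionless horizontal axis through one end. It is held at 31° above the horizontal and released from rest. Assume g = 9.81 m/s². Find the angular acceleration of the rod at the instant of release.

About the pivot, I = (1/3)ML² = (1/3)(7.33)(1.47)² = 5.280 kg·m².
The weight acts at the center, a distance L/2 = 0.7350 m from the pivot; τ = Mg(L/2) cos 31° = 45.30 N·m.
α = τ/I = 45.30/5.280 = 8.580 rad/s².
(Equivalently α = (3g/(2L)) cos 31° = 8.580 rad/s².)

α ≈ 8.58 rad/s²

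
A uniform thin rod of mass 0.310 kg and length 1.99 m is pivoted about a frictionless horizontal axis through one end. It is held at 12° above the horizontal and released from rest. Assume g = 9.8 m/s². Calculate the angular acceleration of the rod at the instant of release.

About the pivot, I = (1/3)ML² = (1/3)(0.310)(1.99)² = 0.4092 kg·m².
The weight acts at the center, a distance L/2 = 0.9950 m from the pivot; τ = Mg(L/2) cos 12° = 2.957 N·m.
α = τ/I = 2.957/0.4092 = 7.226 rad/s².

α ≈ 7.23 rad/s²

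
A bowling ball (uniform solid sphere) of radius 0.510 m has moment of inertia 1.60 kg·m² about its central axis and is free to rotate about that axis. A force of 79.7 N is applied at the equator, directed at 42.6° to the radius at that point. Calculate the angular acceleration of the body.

Only the tangential component produces torque: τ = F R sinθ = (79.7)(0.510) sin 42.6° = 27.51 N·m.
Newton's second law for rotation, τ = Iα, gives α = τ/I = 27.51/1.600 = 17.20 rad/s².

α ≈ 17.2 rad/s²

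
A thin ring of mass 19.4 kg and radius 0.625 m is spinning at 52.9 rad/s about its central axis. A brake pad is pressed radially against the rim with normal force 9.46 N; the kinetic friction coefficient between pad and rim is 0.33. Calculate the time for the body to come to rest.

I = MR² = (19.4)(0.625)² = 7.578 kg·m².
Friction force f = μN = (0.33)(9.46) = 3.122 N at the rim; torque magnitude τ = fR = 1.951 N·m, opposing ω.
|α| = τ/I = 1.951/7.578 = 0.2575 rad/s² (deceleration).
0 = ω₀ − |α|t ⇒ t = ω₀/|α| = 52.9/0.2575 = 205.5 s.

t ≈ 205 s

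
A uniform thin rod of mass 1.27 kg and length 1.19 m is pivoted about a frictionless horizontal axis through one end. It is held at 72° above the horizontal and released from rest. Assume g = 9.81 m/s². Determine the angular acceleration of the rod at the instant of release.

α ≈ 3.82 rad/s²

About the pivot, I = (1/3)ML² = (1/3)(1.27)(1.19)² = 0.5995 kg·m².
The weight acts at the center, a distance L/2 = 0.5950 m from the pivot; τ = Mg(L/2) cos 72° = 2.291 N·m.
α = τ/I = 2.291/0.5995 = 3.821 rad/s².
(Equivalently α = (3g/(2L)) cos 72° = 3.821 rad/s².)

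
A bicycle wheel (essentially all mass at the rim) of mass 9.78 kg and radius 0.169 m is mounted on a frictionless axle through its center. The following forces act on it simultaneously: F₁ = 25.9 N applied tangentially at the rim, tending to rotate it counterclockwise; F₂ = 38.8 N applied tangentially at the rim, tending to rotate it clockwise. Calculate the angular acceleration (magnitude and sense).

I = MR² = (9.78)(0.169)² = 0.2793 kg·m².
Taking counterclockwise as positive: τ₁ = +(25.9)(0.169) = +4.377 N·m; τ₂ = −(38.8)(0.169) = −6.557 N·m.
Net torque τ = -2.180 N·m.
α = τ/I = -2.180/0.2793 = -7.805 rad/s².

α ≈ 7.80 rad/s², clockwise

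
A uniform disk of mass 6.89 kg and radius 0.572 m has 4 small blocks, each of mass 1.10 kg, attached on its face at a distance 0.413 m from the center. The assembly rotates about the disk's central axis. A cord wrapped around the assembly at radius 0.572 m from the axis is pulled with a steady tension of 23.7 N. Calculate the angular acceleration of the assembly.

α ≈ 7.22 rad/s²

I_disk = ½MR² = ½(6.89)(0.572)² = 1.127 kg·m².
I_blocks = 4·m·r² = 4(1.10)(0.413)² = 0.7505 kg·m².
Total I = 1.878 kg·m².
τ = F r = (23.7)(0.572) = 13.56 N·m.
α = τ/I = 13.56/1.878 = 7.220 rad/s².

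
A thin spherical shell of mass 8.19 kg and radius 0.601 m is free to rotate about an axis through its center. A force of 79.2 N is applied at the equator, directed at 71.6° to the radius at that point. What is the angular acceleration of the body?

α ≈ 22.9 rad/s²

I = (2/3)MR² = (2/3)(8.19)(0.601)² = 1.972 kg·m².
Only the tangential component produces torque: τ = F R sinθ = (79.2)(0.601) sin 71.6° = 45.17 N·m.
Newton's second law for rotation, τ = Iα, gives α = τ/I = 45.17/1.972 = 22.90 rad/s².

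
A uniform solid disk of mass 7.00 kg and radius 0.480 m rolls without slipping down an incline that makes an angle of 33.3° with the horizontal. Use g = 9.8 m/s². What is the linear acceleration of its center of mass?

a ≈ 3.59 m/s²

Translation along the incline: Mg sinθ − f = Ma.
Rotation about the center: fR = Iα with I = ½MR². No-slip gives a = αR, so f = (I/R²)a = (1/2)M a.
Substituting: Mg sinθ = (1 + 0.5000)Ma, so a = g sinθ/(1 + 0.5000) = (9.8) sin 33.3° / 1.500 = 3.587 m/s².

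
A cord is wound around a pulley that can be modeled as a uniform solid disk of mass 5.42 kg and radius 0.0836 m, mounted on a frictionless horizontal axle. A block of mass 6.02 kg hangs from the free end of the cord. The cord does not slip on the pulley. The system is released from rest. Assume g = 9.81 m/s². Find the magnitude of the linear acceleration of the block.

a ≈ 6.76 m/s²

I = ½MR² = (1/2)(5.42)(0.0836)² = 0.01894 kg·m².
Block: mg − T = ma. Pulley: TR = Iα. No-slip: a = αR, so T = (I/R²)a = 2.710·a.
Then mg = (m + 2.710)a, so a = (6.02)(9.81)/(6.02 + 2.710) = 6.765 m/s².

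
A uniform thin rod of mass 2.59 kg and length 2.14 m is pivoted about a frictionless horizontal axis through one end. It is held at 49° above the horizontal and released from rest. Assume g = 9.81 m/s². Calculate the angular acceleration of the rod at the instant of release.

About the pivot, I = (1/3)ML² = (1/3)(2.59)(2.14)² = 3.954 kg·m².
The weight acts at the center, a distance L/2 = 1.070 m from the pivot; τ = Mg(L/2) cos 49° = 17.84 N·m.
α = τ/I = 17.84/3.954 = 4.511 rad/s².
(Equivalently α = (3g/(2L)) cos 49° = 4.511 rad/s².)

α ≈ 4.51 rad/s²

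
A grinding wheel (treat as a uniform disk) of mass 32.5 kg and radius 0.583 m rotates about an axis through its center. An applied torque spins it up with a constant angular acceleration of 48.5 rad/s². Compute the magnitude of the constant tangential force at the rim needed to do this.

F ≈ 459 N

I = ½MR² = (1/2)(32.5)(0.583)² = 5.523 kg·m².
The required torque is τ = Iα = (5.523)(48.50) = 267.9 N·m.
A tangential force at the rim gives τ = FR, so F = τ/R = 267.9/0.583 = 459.5 N.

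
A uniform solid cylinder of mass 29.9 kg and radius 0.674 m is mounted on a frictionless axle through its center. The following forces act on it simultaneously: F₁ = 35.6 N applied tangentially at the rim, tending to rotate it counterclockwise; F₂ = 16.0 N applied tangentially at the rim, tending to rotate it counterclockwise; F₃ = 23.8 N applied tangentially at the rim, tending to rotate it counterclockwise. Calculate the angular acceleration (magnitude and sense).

α ≈ 7.48 rad/s², counterclockwise

I = ½MR² = (1/2)(29.9)(0.674)² = 6.791 kg·m².
Taking counterclockwise as positive: τ₁ = +(35.6)(0.674) = +23.99 N·m; τ₂ = +(16.0)(0.674) = +10.78 N·m; τ₃ = +(23.8)(0.674) = +16.04 N·m.
Net torque τ = 50.82 N·m.
α = τ/I = 50.82/6.791 = 7.483 rad/s².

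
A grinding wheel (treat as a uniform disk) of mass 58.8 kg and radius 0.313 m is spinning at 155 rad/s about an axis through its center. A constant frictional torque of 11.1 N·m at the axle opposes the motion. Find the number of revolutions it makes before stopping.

I = ½MR² = (1/2)(58.8)(0.313)² = 2.880 kg·m².
The net torque has magnitude 11.1 N·m, opposing ω.
|α| = τ/I = 11.10/2.880 = 3.854 rad/s² (deceleration).
ω² = ω₀² − 2|α|θ with ω = 0 ⇒ θ = ω₀²/(2|α|) = 3117 rad = 496.1 rev.

≈ 496 revolutions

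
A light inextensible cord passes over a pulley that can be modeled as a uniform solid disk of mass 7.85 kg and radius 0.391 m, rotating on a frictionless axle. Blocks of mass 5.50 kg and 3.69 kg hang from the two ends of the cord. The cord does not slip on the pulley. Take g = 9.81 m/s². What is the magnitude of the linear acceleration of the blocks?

I = ½MR² = (1/2)(7.85)(0.391)² = 0.6001 kg·m².
Heavier block: m₁g − T₁ = m₁a. Lighter block: T₂ − m₂g = m₂a.
Pulley: (T₁ − T₂)R = Iα = I(a/R), so T₁ − T₂ = (I/R²)a = (1/2)M_p a = 3.925·a.
Adding the three: (m₁ − m₂)g = (m₁ + m₂ + 3.925)a, so a = (5.50 − 3.69)(9.81)/(5.50 + 3.69 + 3.925) = 1.354 m/s².

a ≈ 1.35 m/s²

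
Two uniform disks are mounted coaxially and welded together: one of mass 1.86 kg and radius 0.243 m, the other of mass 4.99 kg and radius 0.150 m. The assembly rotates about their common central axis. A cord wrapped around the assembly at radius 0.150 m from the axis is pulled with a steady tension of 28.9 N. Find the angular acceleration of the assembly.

α ≈ 39.0 rad/s²

I = ½M₁R₁² + ½M₂R₂² = ½(1.86)(0.243)² + ½(4.99)(0.150)² = 0.1111 kg·m².
τ = F r = (28.9)(0.150) = 4.335 N·m.
α = τ/I = 4.335/0.1111 = 39.04 rad/s².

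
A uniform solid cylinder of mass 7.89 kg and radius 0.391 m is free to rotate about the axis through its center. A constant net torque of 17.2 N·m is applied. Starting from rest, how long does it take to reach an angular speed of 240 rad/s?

t ≈ 8.42 s

I = ½MR² = (1/2)(7.89)(0.391)² = 0.6031 kg·m².
α = τ/I = 17.2/0.6031 = 28.52 rad/s².
ω = αt ⇒ t = ω/α = 240/28.52 = 8.416 s.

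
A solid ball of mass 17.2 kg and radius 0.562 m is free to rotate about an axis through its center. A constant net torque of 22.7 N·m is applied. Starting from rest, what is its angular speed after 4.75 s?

ω ≈ 49.6 rad/s

I = (2/5)MR² = (2/5)(17.2)(0.562)² = 2.173 kg·m².
α = τ/I = 22.7/2.173 = 10.45 rad/s².
ω = ω₀ + αt = 0 + (10.45)(4.75) = 49.62 rad/s.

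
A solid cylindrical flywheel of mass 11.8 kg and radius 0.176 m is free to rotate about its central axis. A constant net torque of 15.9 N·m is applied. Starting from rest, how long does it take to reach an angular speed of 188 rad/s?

t ≈ 2.16 s

I = ½MR² = (1/2)(11.8)(0.176)² = 0.1828 kg·m².
α = τ/I = 15.9/0.1828 = 87.00 rad/s².
ω = αt ⇒ t = ω/α = 188/87.00 = 2.161 s.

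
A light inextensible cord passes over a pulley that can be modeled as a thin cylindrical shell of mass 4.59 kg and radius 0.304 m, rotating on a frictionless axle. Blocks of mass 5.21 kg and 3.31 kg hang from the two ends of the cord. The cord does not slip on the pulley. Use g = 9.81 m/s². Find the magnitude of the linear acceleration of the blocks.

a ≈ 1.42 m/s²

I = MR² = (4.59)(0.304)² = 0.4242 kg·m².
Heavier block: m₁g − T₁ = m₁a. Lighter block: T₂ − m₂g = m₂a.
Pulley: (T₁ − T₂)R = Iα = I(a/R), so T₁ − T₂ = (I/R²)a = 1·M_p a = 4.590·a.
Adding the three: (m₁ − m₂)g = (m₁ + m₂ + 4.590)a, so a = (5.21 − 3.31)(9.81)/(5.21 + 3.31 + 4.590) = 1.422 m/s².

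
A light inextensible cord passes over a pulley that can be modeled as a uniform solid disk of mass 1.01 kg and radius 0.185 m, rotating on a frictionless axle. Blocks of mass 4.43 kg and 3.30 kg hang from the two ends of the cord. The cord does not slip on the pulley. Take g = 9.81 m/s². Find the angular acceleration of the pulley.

I = ½MR² = (1/2)(1.01)(0.185)² = 0.01728 kg·m².
Heavier block: m₁g − T₁ = m₁a. Lighter block: T₂ − m₂g = m₂a.
Pulley: (T₁ − T₂)R = Iα = I(a/R), so T₁ − T₂ = (I/R²)a = (1/2)M_p a = 0.5050·a.
Adding the three: (m₁ − m₂)g = (m₁ + m₂ + 0.5050)a, so a = (4.43 − 3.30)(9.81)/(4.43 + 3.30 + 0.5050) = 1.346 m/s².
α = a/R = 1.346/0.185 = 7.276 rad/s².

α ≈ 7.28 rad/s²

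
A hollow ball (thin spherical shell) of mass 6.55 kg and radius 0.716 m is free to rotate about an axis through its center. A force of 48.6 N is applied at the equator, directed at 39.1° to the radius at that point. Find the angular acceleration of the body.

α ≈ 9.80 rad/s²

I = (2/3)MR² = (2/3)(6.55)(0.716)² = 2.239 kg·m².
Only the tangential component produces torque: τ = F R sinθ = (48.6)(0.716) sin 39.1° = 21.95 N·m.
Newton's second law for rotation, τ = Iα, gives α = τ/I = 21.95/2.239 = 9.803 rad/s².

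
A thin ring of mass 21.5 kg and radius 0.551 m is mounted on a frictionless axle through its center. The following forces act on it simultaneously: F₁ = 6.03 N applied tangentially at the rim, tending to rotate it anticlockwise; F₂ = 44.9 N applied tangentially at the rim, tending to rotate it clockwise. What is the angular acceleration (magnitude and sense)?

I = MR² = (21.5)(0.551)² = 6.527 kg·m².
Taking anticlockwise as positive: τ₁ = +(6.03)(0.551) = +3.323 N·m; τ₂ = −(44.9)(0.551) = −24.74 N·m.
Net torque τ = -21.42 N·m.
α = τ/I = -21.42/6.527 = -3.281 rad/s².

α ≈ 3.28 rad/s², clockwise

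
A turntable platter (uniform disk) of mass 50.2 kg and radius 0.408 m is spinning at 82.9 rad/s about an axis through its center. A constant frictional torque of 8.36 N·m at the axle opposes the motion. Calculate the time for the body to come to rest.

I = ½MR² = (1/2)(50.2)(0.408)² = 4.178 kg·m².
The net torque has magnitude 8.36 N·m, opposing ω.
|α| = τ/I = 8.360/4.178 = 2.001 rad/s² (deceleration).
0 = ω₀ − |α|t ⇒ t = ω₀/|α| = 82.9/2.001 = 41.43 s.

t ≈ 41.4 s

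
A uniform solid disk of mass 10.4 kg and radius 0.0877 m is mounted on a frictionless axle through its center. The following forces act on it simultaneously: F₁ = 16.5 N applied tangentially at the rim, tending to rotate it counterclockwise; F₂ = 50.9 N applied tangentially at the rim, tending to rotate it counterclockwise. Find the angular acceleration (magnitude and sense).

α ≈ 148 rad/s², counterclockwise

I = ½MR² = (1/2)(10.4)(0.0877)² = 0.03999 kg·m².
Taking counterclockwise as positive: τ₁ = +(16.5)(0.0877) = +1.447 N·m; τ₂ = +(50.9)(0.0877) = +4.464 N·m.
Net torque τ = 5.911 N·m.
α = τ/I = 5.911/0.03999 = 147.8 rad/s².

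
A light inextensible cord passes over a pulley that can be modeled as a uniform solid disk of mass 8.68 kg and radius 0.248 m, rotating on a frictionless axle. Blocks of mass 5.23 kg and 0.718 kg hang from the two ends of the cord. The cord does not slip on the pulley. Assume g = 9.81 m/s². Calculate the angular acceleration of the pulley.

α ≈ 17.3 rad/s²

I = ½MR² = (1/2)(8.68)(0.248)² = 0.2669 kg·m².
Heavier block: m₁g − T₁ = m₁a. Lighter block: T₂ − m₂g = m₂a.
Pulley: (T₁ − T₂)R = Iα = I(a/R), so T₁ − T₂ = (I/R²)a = (1/2)M_p a = 4.340·a.
Adding the three: (m₁ − m₂)g = (m₁ + m₂ + 4.340)a, so a = (5.23 − 0.718)(9.81)/(5.23 + 0.718 + 4.340) = 4.302 m/s².
α = a/R = 4.302/0.248 = 17.35 rad/s².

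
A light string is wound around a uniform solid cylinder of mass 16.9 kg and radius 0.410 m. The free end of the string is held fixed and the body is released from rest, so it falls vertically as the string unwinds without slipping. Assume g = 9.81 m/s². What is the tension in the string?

T ≈ 55.3 N

Translation: Mg − T = Ma. Rotation about the center: TR = Iα with I = ½MR².
With a = αR: T = (I/R²)a = (1/2)M a, so Mg = (1 + 0.5000)Ma.
a = g/(1 + 0.5000) = 9.81/1.500 = 6.540 m/s².
T = 0.5000·M·a = (0.5000)(16.9)(6.540) = 55.26 N.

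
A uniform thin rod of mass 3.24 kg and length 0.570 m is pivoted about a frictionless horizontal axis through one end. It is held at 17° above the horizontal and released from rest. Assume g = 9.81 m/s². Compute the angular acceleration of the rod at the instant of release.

α ≈ 24.7 rad/s²

About the pivot, I = (1/3)ML² = (1/3)(3.24)(0.570)² = 0.3509 kg·m².
The weight acts at the center, a distance L/2 = 0.2850 m from the pivot; τ = Mg(L/2) cos 17° = 8.663 N·m.
α = τ/I = 8.663/0.3509 = 24.69 rad/s².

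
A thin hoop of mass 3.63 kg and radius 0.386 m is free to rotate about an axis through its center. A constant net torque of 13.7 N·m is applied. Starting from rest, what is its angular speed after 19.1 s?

ω ≈ 484 rad/s

I = MR² = (3.63)(0.386)² = 0.5409 kg·m².
α = τ/I = 13.7/0.5409 = 25.33 rad/s².
ω = ω₀ + αt = 0 + (25.33)(19.1) = 483.8 rad/s.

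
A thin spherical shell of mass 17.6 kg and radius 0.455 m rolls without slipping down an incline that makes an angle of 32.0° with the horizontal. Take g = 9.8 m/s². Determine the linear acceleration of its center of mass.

Translation along the incline: Mg sinθ − f = Ma.
Rotation about the center: fR = Iα with I = (2/3)MR². No-slip gives a = αR, so f = (I/R²)a = (2/3)M a.
Substituting: Mg sinθ = (1 + 0.6667)Ma, so a = g sinθ/(1 + 0.6667) = (9.8) sin 32.0° / 1.667 = 3.116 m/s².

a ≈ 3.12 m/s²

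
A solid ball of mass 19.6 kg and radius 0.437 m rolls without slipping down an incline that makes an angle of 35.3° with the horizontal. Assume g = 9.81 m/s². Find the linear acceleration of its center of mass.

Translation along the incline: Mg sinθ − f = Ma.
Rotation about the center: fR = Iα with I = (2/5)MR². No-slip gives a = αR, so f = (I/R²)a = (2/5)M a.
Substituting: Mg sinθ = (1 + 0.4000)Ma, so a = g sinθ/(1 + 0.4000) = (9.81) sin 35.3° / 1.400 = 4.049 m/s².

a ≈ 4.05 m/s²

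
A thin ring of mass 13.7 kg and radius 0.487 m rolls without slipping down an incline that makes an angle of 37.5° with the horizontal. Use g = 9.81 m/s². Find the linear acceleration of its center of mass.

a ≈ 2.99 m/s²

Translation along the incline: Mg sinθ − f = Ma.
Rotation about the center: fR = Iα with I = MR². No-slip gives a = αR, so f = (I/R²)a = M a.
Substituting: Mg sinθ = (1 + 1.000)Ma, so a = g sinθ/(1 + 1.000) = (9.81) sin 37.5° / 2.000 = 2.986 m/s².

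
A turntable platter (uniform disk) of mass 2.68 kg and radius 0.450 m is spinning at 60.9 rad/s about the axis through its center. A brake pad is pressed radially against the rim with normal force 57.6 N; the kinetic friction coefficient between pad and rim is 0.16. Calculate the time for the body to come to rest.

I = ½MR² = (1/2)(2.68)(0.450)² = 0.2714 kg·m².
Friction force f = μN = (0.16)(57.6) = 9.216 N at the rim; torque magnitude τ = fR = 4.147 N·m, opposing ω.
|α| = τ/I = 4.147/0.2714 = 15.28 rad/s² (deceleration).
0 = ω₀ − |α|t ⇒ t = ω₀/|α| = 60.9/15.28 = 3.985 s.

t ≈ 3.98 s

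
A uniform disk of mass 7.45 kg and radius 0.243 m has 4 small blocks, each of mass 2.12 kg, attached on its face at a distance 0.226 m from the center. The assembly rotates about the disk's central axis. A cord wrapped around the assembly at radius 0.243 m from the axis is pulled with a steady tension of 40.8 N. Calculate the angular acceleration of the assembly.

I_disk = ½MR² = ½(7.45)(0.243)² = 0.2200 kg·m².
I_blocks = 4·m·r² = 4(2.12)(0.226)² = 0.4331 kg·m².
Total I = 0.6531 kg·m².
τ = F r = (40.8)(0.243) = 9.914 N·m.
α = τ/I = 9.914/0.6531 = 15.18 rad/s².

α ≈ 15.2 rad/s²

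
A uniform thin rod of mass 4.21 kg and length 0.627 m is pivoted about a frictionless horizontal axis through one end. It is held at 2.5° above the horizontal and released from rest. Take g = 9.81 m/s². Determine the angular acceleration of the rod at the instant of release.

α ≈ 23.4 rad/s²

About the pivot, I = (1/3)ML² = (1/3)(4.21)(0.627)² = 0.5517 kg·m².
The weight acts at the center, a distance L/2 = 0.3135 m from the pivot; τ = Mg(L/2) cos 2.5° = 12.94 N·m.
α = τ/I = 12.94/0.5517 = 23.45 rad/s².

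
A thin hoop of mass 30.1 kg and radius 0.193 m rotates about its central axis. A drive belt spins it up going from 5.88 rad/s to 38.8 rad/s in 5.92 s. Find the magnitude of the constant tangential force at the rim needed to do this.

I = MR² = (30.1)(0.193)² = 1.121 kg·m².
α = Δω/Δt = (38.8 − 5.88)/5.92 = 5.561 rad/s².
The required torque is τ = Iα = (1.121)(5.561) = 6.235 N·m.
A tangential force at the rim gives τ = FR, so F = τ/R = 6.235/0.193 = 32.30 N.

F ≈ 32.3 N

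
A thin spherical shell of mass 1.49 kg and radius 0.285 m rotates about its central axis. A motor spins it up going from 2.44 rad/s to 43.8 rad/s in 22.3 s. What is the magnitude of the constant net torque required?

τ ≈ 0.150 N·m

I = (2/3)MR² = (2/3)(1.49)(0.285)² = 0.08068 kg·m².
α = Δω/Δt = (43.8 − 2.44)/22.3 = 1.855 rad/s².
τ = Iα = (0.08068)(1.855) = 0.1496 N·m.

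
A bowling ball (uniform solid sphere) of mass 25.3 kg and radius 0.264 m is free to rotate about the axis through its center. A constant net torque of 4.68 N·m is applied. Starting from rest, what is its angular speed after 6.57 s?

ω ≈ 43.6 rad/s

I = (2/5)MR² = (2/5)(25.3)(0.264)² = 0.7053 kg·m².
α = τ/I = 4.68/0.7053 = 6.635 rad/s².
ω = ω₀ + αt = 0 + (6.635)(6.57) = 43.59 rad/s.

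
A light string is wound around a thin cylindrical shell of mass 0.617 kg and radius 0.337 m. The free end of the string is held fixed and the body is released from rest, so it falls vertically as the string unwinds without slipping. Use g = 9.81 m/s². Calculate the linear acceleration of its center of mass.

Translation: Mg − T = Ma. Rotation about the center: TR = Iα with I = MR².
With a = αR: T = (I/R²)a = M a, so Mg = (1 + 1.000)Ma.
a = g/(1 + 1.000) = 9.81/2.000 = 4.905 m/s².

a ≈ 4.91 m/s²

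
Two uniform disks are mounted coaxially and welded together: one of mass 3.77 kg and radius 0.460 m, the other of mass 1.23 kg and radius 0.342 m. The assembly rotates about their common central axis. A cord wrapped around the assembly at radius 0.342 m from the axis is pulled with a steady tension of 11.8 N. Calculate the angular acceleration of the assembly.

I = ½M₁R₁² + ½M₂R₂² = ½(3.77)(0.460)² + ½(1.23)(0.342)² = 0.4708 kg·m².
τ = F r = (11.8)(0.342) = 4.036 N·m.
α = τ/I = 4.036/0.4708 = 8.572 rad/s².

α ≈ 8.57 rad/s²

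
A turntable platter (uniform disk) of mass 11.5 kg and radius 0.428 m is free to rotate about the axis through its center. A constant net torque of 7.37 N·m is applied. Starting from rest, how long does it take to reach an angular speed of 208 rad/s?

I = ½MR² = (1/2)(11.5)(0.428)² = 1.053 kg·m².
α = τ/I = 7.37/1.053 = 6.997 rad/s².
ω = αt ⇒ t = ω/α = 208/6.997 = 29.73 s.

t ≈ 29.7 s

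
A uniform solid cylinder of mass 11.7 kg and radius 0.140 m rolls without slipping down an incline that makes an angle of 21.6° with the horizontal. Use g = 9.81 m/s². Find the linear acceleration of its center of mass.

a ≈ 2.41 m/s²

Translation along the incline: Mg sinθ − f = Ma.
Rotation about the center: fR = Iα with I = ½MR². No-slip gives a = αR, so f = (I/R²)a = (1/2)M a.
Substituting: Mg sinθ = (1 + 0.5000)Ma, so a = g sinθ/(1 + 0.5000) = (9.81) sin 21.6° / 1.500 = 2.408 m/s².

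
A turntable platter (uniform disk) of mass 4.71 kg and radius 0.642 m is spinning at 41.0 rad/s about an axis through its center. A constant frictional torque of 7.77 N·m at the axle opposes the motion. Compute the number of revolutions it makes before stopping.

≈ 16.7 revolutions

I = ½MR² = (1/2)(4.71)(0.642)² = 0.9706 kg·m².
The net torque has magnitude 7.77 N·m, opposing ω.
|α| = τ/I = 7.770/0.9706 = 8.005 rad/s² (deceleration).
ω² = ω₀² − 2|α|θ with ω = 0 ⇒ θ = ω₀²/(2|α|) = 105.0 rad = 16.71 rev.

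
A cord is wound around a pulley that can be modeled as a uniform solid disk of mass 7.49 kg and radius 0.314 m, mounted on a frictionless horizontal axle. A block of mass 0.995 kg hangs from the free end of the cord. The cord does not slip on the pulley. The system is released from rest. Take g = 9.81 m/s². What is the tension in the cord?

T ≈ 7.71 N

I = ½MR² = (1/2)(7.49)(0.314)² = 0.3692 kg·m².
Block: mg − T = ma. Pulley: TR = Iα. No-slip: a = αR, so T = (I/R²)a = 3.745·a.
Then mg = (m + 3.745)a, so a = (0.995)(9.81)/(0.995 + 3.745) = 2.059 m/s².
T = 3.745·a = 7.712 N.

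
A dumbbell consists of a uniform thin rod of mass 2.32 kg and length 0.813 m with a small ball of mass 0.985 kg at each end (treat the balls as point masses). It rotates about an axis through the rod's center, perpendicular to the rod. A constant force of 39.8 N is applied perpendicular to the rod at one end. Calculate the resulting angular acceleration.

α ≈ 35.7 rad/s²

I_rod = (1/12)ML² = (1/12)(2.32)(0.813)² = 0.1278 kg·m².
I_balls = 2·m·(L/2)² = 2(0.985)(0.4065)² = 0.3255 kg·m².
Total I = 0.4533 kg·m².
τ = F·(L/2) = (39.8)(0.406) = 16.18 N·m.
α = τ/I = 16.18/0.4533 = 35.69 rad/s².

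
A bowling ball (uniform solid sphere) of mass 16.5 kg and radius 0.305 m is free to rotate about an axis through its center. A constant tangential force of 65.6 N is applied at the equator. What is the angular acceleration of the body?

I = (2/5)MR² = (2/5)(16.5)(0.305)² = 0.6140 kg·m².
τ = F R = (65.6)(0.305) = 20.01 N·m.
Newton's second law for rotation, τ = Iα, gives α = τ/I = 20.01/0.6140 = 32.59 rad/s².

α ≈ 32.6 rad/s²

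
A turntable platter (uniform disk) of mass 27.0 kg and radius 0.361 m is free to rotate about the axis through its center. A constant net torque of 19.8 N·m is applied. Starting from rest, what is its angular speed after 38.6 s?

I = ½MR² = (1/2)(27.0)(0.361)² = 1.759 kg·m².
α = τ/I = 19.8/1.759 = 11.25 rad/s².
ω = ω₀ + αt = 0 + (11.25)(38.6) = 434.4 rad/s.

ω ≈ 434 rad/s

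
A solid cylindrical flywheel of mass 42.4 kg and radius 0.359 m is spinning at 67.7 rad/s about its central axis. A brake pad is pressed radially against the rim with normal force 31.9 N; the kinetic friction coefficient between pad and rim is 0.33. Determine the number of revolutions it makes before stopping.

I = ½MR² = (1/2)(42.4)(0.359)² = 2.732 kg·m².
Friction force f = μN = (0.33)(31.9) = 10.53 N at the rim; torque magnitude τ = fR = 3.779 N·m, opposing ω.
|α| = τ/I = 3.779/2.732 = 1.383 rad/s² (deceleration).
ω² = ω₀² − 2|α|θ with ω = 0 ⇒ θ = ω₀²/(2|α|) = 1657 rad = 263.7 rev.

≈ 264 revolutions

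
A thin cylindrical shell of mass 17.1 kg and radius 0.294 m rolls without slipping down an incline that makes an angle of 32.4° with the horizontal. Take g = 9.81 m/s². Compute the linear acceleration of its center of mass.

a ≈ 2.63 m/s²

Translation along the incline: Mg sinθ − f = Ma.
Rotation about the center: fR = Iα with I = MR². No-slip gives a = αR, so f = (I/R²)a = M a.
Substituting: Mg sinθ = (1 + 1.000)Ma, so a = g sinθ/(1 + 1.000) = (9.81) sin 32.4° / 2.000 = 2.628 m/s².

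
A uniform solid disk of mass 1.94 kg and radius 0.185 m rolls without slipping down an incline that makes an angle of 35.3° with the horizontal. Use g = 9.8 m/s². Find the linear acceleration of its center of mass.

a ≈ 3.78 m/s²

Translation along the incline: Mg sinθ − f = Ma.
Rotation about the center: fR = Iα with I = ½MR². No-slip gives a = αR, so f = (I/R²)a = (1/2)M a.
Substituting: Mg sinθ = (1 + 0.5000)Ma, so a = g sinθ/(1 + 0.5000) = (9.8) sin 35.3° / 1.500 = 3.775 m/s².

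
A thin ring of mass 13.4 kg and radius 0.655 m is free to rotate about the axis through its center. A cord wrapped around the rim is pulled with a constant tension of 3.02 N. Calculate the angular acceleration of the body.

α ≈ 0.344 rad/s²

I = MR² = (13.4)(0.655)² = 5.749 kg·m².
τ = F R = (3.02)(0.655) = 1.978 N·m.
From τ = Iα: α = 1.978/5.749 = 0.3441 rad/s².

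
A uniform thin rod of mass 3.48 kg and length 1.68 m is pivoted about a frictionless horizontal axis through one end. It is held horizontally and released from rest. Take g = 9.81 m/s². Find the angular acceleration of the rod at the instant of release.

About the pivot, I = (1/3)ML² = (1/3)(3.48)(1.68)² = 3.274 kg·m².
The weight acts at the center, a distance L/2 = 0.8400 m from the pivot; τ = Mg(L/2) = 28.68 N·m.
α = τ/I = 28.68/3.274 = 8.759 rad/s².

α ≈ 8.76 rad/s²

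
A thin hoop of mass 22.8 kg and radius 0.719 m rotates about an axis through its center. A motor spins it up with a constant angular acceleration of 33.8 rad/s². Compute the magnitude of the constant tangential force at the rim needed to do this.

I = MR² = (22.8)(0.719)² = 11.79 kg·m².
The required torque is τ = Iα = (11.79)(33.80) = 398.4 N·m.
A tangential force at the rim gives τ = FR, so F = τ/R = 398.4/0.719 = 554.1 N.

F ≈ 554 N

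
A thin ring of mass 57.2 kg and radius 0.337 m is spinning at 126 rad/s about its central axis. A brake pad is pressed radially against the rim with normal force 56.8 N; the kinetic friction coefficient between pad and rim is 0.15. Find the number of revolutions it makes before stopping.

≈ 2860 revolutions

I = MR² = (57.2)(0.337)² = 6.496 kg·m².
Friction force f = μN = (0.15)(56.8) = 8.520 N at the rim; torque magnitude τ = fR = 2.871 N·m, opposing ω.
|α| = τ/I = 2.871/6.496 = 0.4420 rad/s² (deceleration).
ω² = ω₀² − 2|α|θ with ω = 0 ⇒ θ = ω₀²/(2|α|) = 17960 rad = 2858 rev.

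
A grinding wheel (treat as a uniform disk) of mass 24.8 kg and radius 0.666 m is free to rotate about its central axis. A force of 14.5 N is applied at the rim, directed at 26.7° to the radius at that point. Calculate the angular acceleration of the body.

α ≈ 0.789 rad/s²

I = ½MR² = (1/2)(24.8)(0.666)² = 5.500 kg·m².
Only the tangential component produces torque: τ = F R sinθ = (14.5)(0.666) sin 26.7° = 4.339 N·m.
Newton's second law for rotation, τ = Iα, gives α = τ/I = 4.339/5.500 = 0.7889 rad/s².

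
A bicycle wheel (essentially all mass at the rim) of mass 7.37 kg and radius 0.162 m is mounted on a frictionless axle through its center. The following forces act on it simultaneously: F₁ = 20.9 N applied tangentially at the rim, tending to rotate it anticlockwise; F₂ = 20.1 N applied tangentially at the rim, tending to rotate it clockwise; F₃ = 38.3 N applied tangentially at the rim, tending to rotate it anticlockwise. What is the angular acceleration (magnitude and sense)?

α ≈ 32.7 rad/s², anticlockwise

I = MR² = (7.37)(0.162)² = 0.1934 kg·m².
Taking anticlockwise as positive: τ₁ = +(20.9)(0.162) = +3.386 N·m; τ₂ = −(20.1)(0.162) = −3.256 N·m; τ₃ = +(38.3)(0.162) = +6.205 N·m.
Net torque τ = 6.334 N·m.
α = τ/I = 6.334/0.1934 = 32.75 rad/s².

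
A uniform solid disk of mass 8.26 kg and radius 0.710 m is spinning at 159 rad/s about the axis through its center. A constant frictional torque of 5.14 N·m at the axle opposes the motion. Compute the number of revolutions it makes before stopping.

≈ 815 revolutions

I = ½MR² = (1/2)(8.26)(0.710)² = 2.082 kg·m².
The net torque has magnitude 5.14 N·m, opposing ω.
|α| = τ/I = 5.140/2.082 = 2.469 rad/s² (deceleration).
ω² = ω₀² − 2|α|θ with ω = 0 ⇒ θ = ω₀²/(2|α|) = 5120 rad = 814.9 rev.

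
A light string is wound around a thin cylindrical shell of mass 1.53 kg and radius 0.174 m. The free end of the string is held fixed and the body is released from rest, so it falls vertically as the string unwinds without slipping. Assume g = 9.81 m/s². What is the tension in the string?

T ≈ 7.50 N

Translation: Mg − T = Ma. Rotation about the center: TR = Iα with I = MR².
With a = αR: T = (I/R²)a = M a, so Mg = (1 + 1.000)Ma.
a = g/(1 + 1.000) = 9.81/2.000 = 4.905 m/s².
T = 1.000·M·a = (1.000)(1.53)(4.905) = 7.505 N.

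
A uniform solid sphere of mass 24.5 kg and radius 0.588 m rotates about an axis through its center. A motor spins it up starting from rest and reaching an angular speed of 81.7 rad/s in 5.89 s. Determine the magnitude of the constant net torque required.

I = (2/5)MR² = (2/5)(24.5)(0.588)² = 3.388 kg·m².
α = Δω/Δt = (81.7 − 0)/5.89 = 13.87 rad/s².
τ = Iα = (3.388)(13.87) = 47.00 N·m.

τ ≈ 47.0 N·m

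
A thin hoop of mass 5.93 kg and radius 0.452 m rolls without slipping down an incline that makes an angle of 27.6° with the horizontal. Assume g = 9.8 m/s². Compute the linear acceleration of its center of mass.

a ≈ 2.27 m/s²

Translation along the incline: Mg sinθ − f = Ma.
Rotation about the center: fR = Iα with I = MR². No-slip gives a = αR, so f = (I/R²)a = M a.
Substituting: Mg sinθ = (1 + 1.000)Ma, so a = g sinθ/(1 + 1.000) = (9.8) sin 27.6° / 2.000 = 2.270 m/s².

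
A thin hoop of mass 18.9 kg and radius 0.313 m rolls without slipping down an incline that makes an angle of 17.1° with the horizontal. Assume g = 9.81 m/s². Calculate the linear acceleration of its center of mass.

Translation along the incline: Mg sinθ − f = Ma.
Rotation about the center: fR = Iα with I = MR². No-slip gives a = αR, so f = (I/R²)a = M a.
Substituting: Mg sinθ = (1 + 1.000)Ma, so a = g sinθ/(1 + 1.000) = (9.81) sin 17.1° / 2.000 = 1.442 m/s².

a ≈ 1.44 m/s²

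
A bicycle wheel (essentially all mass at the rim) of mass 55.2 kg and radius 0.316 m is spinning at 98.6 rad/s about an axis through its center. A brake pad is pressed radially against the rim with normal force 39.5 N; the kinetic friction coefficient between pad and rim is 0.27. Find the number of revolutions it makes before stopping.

I = MR² = (55.2)(0.316)² = 5.512 kg·m².
Friction force f = μN = (0.27)(39.5) = 10.67 N at the rim; torque magnitude τ = fR = 3.370 N·m, opposing ω.
|α| = τ/I = 3.370/5.512 = 0.6114 rad/s² (deceleration).
ω² = ω₀² − 2|α|θ with ω = 0 ⇒ θ = ω₀²/(2|α|) = 7950 rad = 1265 rev.

≈ 1270 revolutions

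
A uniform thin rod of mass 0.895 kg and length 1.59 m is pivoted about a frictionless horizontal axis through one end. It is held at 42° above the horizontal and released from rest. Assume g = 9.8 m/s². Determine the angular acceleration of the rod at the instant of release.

About the pivot, I = (1/3)ML² = (1/3)(0.895)(1.59)² = 0.7542 kg·m².
The weight acts at the center, a distance L/2 = 0.7950 m from the pivot; τ = Mg(L/2) cos 42° = 5.182 N·m.
α = τ/I = 5.182/0.7542 = 6.871 rad/s².

α ≈ 6.87 rad/s²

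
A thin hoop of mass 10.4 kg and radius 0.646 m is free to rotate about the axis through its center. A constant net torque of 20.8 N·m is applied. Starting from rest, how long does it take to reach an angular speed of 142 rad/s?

t ≈ 29.6 s

I = MR² = (10.4)(0.646)² = 4.340 kg·m².
α = τ/I = 20.8/4.340 = 4.793 rad/s².
ω = αt ⇒ t = ω/α = 142/4.793 = 29.63 s.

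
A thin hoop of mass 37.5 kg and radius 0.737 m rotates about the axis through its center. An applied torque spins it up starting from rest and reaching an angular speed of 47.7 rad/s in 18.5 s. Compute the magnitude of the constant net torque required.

τ ≈ 52.5 N·m

I = MR² = (37.5)(0.737)² = 20.37 kg·m².
α = Δω/Δt = (47.7 − 0)/18.5 = 2.578 rad/s².
τ = Iα = (20.37)(2.578) = 52.52 N·m.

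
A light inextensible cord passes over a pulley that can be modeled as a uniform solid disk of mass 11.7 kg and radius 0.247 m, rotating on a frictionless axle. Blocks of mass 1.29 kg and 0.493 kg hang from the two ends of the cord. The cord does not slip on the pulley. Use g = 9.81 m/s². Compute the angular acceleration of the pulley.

I = ½MR² = (1/2)(11.7)(0.247)² = 0.3569 kg·m².
Heavier block: m₁g − T₁ = m₁a. Lighter block: T₂ − m₂g = m₂a.
Pulley: (T₁ − T₂)R = Iα = I(a/R), so T₁ − T₂ = (I/R²)a = (1/2)M_p a = 5.850·a.
Adding the three: (m₁ − m₂)g = (m₁ + m₂ + 5.850)a, so a = (1.29 − 0.493)(9.81)/(1.29 + 0.493 + 5.850) = 1.024 m/s².
α = a/R = 1.024/0.247 = 4.147 rad/s².

α ≈ 4.15 rad/s²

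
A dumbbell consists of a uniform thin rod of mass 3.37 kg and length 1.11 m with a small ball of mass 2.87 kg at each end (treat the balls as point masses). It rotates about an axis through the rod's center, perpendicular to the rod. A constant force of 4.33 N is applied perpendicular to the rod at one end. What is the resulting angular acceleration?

I_rod = (1/12)ML² = (1/12)(3.37)(1.11)² = 0.3460 kg·m².
I_balls = 2·m·(L/2)² = 2(2.87)(0.5550)² = 1.768 kg·m².
Total I = 2.114 kg·m².
τ = F·(L/2) = (4.33)(0.555) = 2.403 N·m.
α = τ/I = 2.403/2.114 = 1.137 rad/s².

α ≈ 1.14 rad/s²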